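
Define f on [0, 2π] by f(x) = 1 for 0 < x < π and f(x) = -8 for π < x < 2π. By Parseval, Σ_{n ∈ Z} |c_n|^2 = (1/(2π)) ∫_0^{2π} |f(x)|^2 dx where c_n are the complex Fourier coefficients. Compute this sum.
Σ |c_n|^2 = 65/2

Parseval equates the L^2 energy of f (normalised by 1/(2π)) with the ℓ^2 sum of its Fourier coefficients: (1/(2π)) ∫_0^{2π} |f|^2 = Σ |c_n|^2.
Compute the left side: (1/(2π)) [∫_0^π 1^2 dx + ∫_π^{2π} (-8)^2 dx] = (1/(2π)) · (1π + 64π) = (1 + 64)/2 = 65/2.
So Σ_{n ∈ Z} |c_n|^2 = 65/2.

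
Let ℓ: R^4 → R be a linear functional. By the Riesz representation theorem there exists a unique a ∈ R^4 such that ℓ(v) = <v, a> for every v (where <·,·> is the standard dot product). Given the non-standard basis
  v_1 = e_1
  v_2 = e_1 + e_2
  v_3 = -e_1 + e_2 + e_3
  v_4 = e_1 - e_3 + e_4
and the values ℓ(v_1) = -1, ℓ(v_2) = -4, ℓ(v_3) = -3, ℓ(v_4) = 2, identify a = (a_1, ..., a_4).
a = (-1, -3, -1, 2)

Write a = (a_1, ..., a_4) in the standard basis. For each basis vector v_i, ℓ(v_i) = <v_i, a> is a linear equation in the a_j's. Collect the n equations into a matrix system V a = ℓ, where row i of V is v_i (expressed in the standard basis). Since V is invertible (lower-triangular with 1s on the diagonal, up to permutation), solve by back-substitution:
  V =
[[1, 0, 0, 0],
 [1, 1, 0, 0],
 [-1, 1, 1, 0],
 [1, 0, -1, 1]]
  V a = (-1, -4, -3, 2)
Solving gives a = (-1, -3, -1, 2).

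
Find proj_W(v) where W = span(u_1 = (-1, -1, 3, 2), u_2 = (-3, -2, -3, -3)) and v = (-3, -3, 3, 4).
proj_W(v) = (-1073/365, -933/365, 1539/365, 886/365)

Set up U = [u_1 | ... | u_2] ∈ R^(4×2). The projector onto W = col(U) is P = U (U^T U)^(-1) U^T.
Compute U^T U =
  [15, -10]
  [-10, 31],
and U^T v = (23, -6).
Solve U^T U · c = U^T v for the coefficients: c = (653/365, 28/73). The projection is proj_W(v) = U c.
Check: (v - proj_W(v)) · u_1 = 0  (should be 0).
Check: (v - proj_W(v)) · u_2 = 0  (should be 0).
Result: proj_W(v) = (-1073/365, -933/365, 1539/365, 886/365).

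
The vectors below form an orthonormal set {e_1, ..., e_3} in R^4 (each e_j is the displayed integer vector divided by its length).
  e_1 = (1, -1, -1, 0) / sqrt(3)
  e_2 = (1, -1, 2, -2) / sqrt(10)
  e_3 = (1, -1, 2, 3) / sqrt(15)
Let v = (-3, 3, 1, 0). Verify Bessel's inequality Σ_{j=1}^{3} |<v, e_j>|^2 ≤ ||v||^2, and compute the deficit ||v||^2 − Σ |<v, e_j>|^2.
Σ |<v, e_j>|^2 = 19; ||v||^2 = 19; deficit = 0

Write each e_j = u_j / sqrt(<u_j, u_j>) where u_j is the displayed integer vector. Then <v, e_j> = <v, u_j> / sqrt(<u_j, u_j>), so |<v, e_j>|^2 = <v, u_j>^2 / <u_j, u_j>.
Coefficients: <v, e_1> = -7/sqrt(3), <v, e_2> = -4/sqrt(10), <v, e_3> = -4/sqrt(15).
Square and sum: Σ |<v, e_j>|^2 = 19.
Compute ||v||^2 = v·v = 19.
Deficit = 19 − 19 = 0 ≥ 0, confirming Bessel's inequality. (The deficit equals ||v − Σ <v,e_j> e_j||^2, the squared distance from v to span{e_j}.)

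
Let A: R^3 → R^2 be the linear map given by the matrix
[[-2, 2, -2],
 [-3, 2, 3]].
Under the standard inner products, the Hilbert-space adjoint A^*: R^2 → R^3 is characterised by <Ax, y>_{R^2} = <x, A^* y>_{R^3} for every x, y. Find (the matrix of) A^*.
A^* = A^T =
[[-2, -3],
 [2, 2],
 [-2, 3]]

For real matrices with standard dot products, the defining identity <Ax, y> = <x, A^* y> gives (Ax)^T y = x^T (A^*) y, i.e. x^T A^T y = x^T (A^*) y. Since this holds for all x, y, we must have A^* = A^T. Therefore
A^* =
[[-2, -3],
 [2, 2],
 [-2, 3]].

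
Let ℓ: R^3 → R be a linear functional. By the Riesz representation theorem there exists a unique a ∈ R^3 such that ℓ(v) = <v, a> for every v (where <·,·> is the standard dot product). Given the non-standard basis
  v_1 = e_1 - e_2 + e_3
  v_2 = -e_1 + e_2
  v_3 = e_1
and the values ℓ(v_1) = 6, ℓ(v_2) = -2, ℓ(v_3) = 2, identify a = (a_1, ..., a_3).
a = (2, 0, 4)

Write a = (a_1, ..., a_3) in the standard basis. For each basis vector v_i, ℓ(v_i) = <v_i, a> is a linear equation in the a_j's. Collect the n equations into a matrix system V a = ℓ, where row i of V is v_i (expressed in the standard basis). Since V is invertible (lower-triangular with 1s on the diagonal, up to permutation), solve by back-substitution:
  V =
[[1, -1, 1],
 [-1, 1, 0],
 [1, 0, 0]]
  V a = (6, -2, 2)
Solving gives a = (2, 0, 4).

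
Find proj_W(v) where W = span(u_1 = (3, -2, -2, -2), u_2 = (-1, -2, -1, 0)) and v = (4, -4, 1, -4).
proj_W(v) = (152/39, -88/39, -31/13, -98/39)

Set up U = [u_1 | ... | u_2] ∈ R^(4×2). The projector onto W = col(U) is P = U (U^T U)^(-1) U^T.
Compute U^T U =
  [21, 3]
  [3, 6],
and U^T v = (26, 3).
Solve U^T U · c = U^T v for the coefficients: c = (49/39, -5/39). The projection is proj_W(v) = U c.
Check: (v - proj_W(v)) · u_1 = 0  (should be 0).
Check: (v - proj_W(v)) · u_2 = 0  (should be 0).
Result: proj_W(v) = (152/39, -88/39, -31/13, -98/39).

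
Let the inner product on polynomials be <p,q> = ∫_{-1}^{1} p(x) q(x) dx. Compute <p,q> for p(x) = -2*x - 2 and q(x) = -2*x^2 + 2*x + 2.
<p,q> = -8

Expand the product: p(x)·q(x) = 4*x^3 - 8*x - 4.
∫_{-1}^{1} of each monomial x^k gives [2/(k+1) if k even, 0 if k odd]. Integrating term-by-term (or equivalently evaluating the antiderivative F(x) = x^4 - 4*x^2 - 4*x at the endpoints):
  F(1) − F(−1) = -7 − (1) = -8.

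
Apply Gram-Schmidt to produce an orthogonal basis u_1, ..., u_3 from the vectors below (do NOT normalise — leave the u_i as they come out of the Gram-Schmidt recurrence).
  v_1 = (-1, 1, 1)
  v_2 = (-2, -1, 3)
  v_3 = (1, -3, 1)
Orthogonal basis:
  u_1 = (-1, 1, 1)
  u_2 = (-2/3, -7/3, 5/3)
  u_3 = (8/13, 2/13, 6/13)

Apply the Gram-Schmidt recurrence
  u_1 = v_1
  u_i = v_i − Σ_{j<i} ((v_i · u_j) / (u_j · u_j)) · u_j.

Step by step this gives:
  u_1 = (-1, 1, 1)
  u_2 = (-2/3, -7/3, 5/3)
  u_3 = (8/13, 2/13, 6/13)

Orthogonality check:
  u_2 · u_1 = 0 (should be 0)
  u_3 · u_1 = 0 (should be 0)
  u_3 · u_2 = 0 (should be 0)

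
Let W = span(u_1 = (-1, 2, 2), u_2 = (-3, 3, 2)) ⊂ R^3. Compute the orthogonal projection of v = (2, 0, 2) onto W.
proj_W(v) = (62/29, 8/29, 52/29)

Set up U = [u_1 | ... | u_2] ∈ R^(3×2). The projector onto W = col(U) is P = U (U^T U)^(-1) U^T.
Compute U^T U =
  [9, 13]
  [13, 22],
and U^T v = (2, -2).
Solve U^T U · c = U^T v for the coefficients: c = (70/29, -44/29). The projection is proj_W(v) = U c.
Check: (v - proj_W(v)) · u_1 = 0  (should be 0).
Check: (v - proj_W(v)) · u_2 = 0  (should be 0).
Result: proj_W(v) = (62/29, 8/29, 52/29).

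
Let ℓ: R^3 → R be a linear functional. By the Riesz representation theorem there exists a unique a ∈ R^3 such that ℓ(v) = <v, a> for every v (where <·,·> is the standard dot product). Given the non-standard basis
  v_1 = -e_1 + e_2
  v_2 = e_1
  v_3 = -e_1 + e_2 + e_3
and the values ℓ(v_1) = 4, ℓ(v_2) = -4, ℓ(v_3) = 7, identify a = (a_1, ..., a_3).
a = (-4, 0, 3)

Write a = (a_1, ..., a_3) in the standard basis. For each basis vector v_i, ℓ(v_i) = <v_i, a> is a linear equation in the a_j's. Collect the n equations into a matrix system V a = ℓ, where row i of V is v_i (expressed in the standard basis). Since V is invertible (lower-triangular with 1s on the diagonal, up to permutation), solve by back-substitution:
  V =
[[-1, 1, 0],
 [1, 0, 0],
 [-1, 1, 1]]
  V a = (4, -4, 7)
Solving gives a = (-4, 0, 3).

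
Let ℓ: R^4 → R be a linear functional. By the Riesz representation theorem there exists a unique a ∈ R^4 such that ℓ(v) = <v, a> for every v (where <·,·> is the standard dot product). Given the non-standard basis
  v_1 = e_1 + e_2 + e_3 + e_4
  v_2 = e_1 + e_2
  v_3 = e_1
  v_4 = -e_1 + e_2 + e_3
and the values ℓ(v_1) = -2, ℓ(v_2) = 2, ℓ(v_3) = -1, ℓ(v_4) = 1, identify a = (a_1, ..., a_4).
a = (-1, 3, -3, -1)

Write a = (a_1, ..., a_4) in the standard basis. For each basis vector v_i, ℓ(v_i) = <v_i, a> is a linear equation in the a_j's. Collect the n equations into a matrix system V a = ℓ, where row i of V is v_i (expressed in the standard basis). Since V is invertible (lower-triangular with 1s on the diagonal, up to permutation), solve by back-substitution:
  V =
[[1, 1, 1, 1],
 [1, 1, 0, 0],
 [1, 0, 0, 0],
 [-1, 1, 1, 0]]
  V a = (-2, 2, -1, 1)
Solving gives a = (-1, 3, -3, -1).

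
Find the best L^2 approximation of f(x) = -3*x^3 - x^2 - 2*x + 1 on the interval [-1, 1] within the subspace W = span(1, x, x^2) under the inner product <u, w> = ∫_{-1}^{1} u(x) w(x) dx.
g(x) = -x^2 - 19*x/5 + 1

The best approximation g ∈ W is the orthogonal projection of f onto W. Writing g = a_0 + a_1 x + a_2 x^2, the coefficients solve the normal equations G · a = b where
  G_{ij} = <φ_i, φ_j> and b_i = <f, φ_i>, with φ_0 = 1, φ_1 = x, φ_2 = x^2.
G =
  [2, 0, 2/3]
  [0, 2/3, 0]
  [2/3, 0, 2/5],
b = (4/3, -38/15, 4/15).
Solving gives a_0 = 1, a_1 = -19/5, a_2 = -1, so
  g(x) = -x^2 - 19*x/5 + 1.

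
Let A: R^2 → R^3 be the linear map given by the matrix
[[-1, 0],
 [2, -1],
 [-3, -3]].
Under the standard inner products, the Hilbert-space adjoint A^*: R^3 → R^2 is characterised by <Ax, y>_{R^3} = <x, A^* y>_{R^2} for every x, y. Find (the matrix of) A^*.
A^* = A^T =
[[-1, 2, -3],
 [0, -1, -3]]

For real matrices with standard dot products, the defining identity <Ax, y> = <x, A^* y> gives (Ax)^T y = x^T (A^*) y, i.e. x^T A^T y = x^T (A^*) y. Since this holds for all x, y, we must have A^* = A^T. Therefore
A^* =
[[-1, 2, -3],
 [0, -1, -3]].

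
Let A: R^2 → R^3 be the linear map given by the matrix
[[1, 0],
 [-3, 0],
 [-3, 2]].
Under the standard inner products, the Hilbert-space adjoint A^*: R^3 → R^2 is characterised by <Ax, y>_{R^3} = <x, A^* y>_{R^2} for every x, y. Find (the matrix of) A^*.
A^* = A^T =
[[1, -3, -3],
 [0, 0, 2]]

For real matrices with standard dot products, the defining identity <Ax, y> = <x, A^* y> gives (Ax)^T y = x^T (A^*) y, i.e. x^T A^T y = x^T (A^*) y. Since this holds for all x, y, we must have A^* = A^T. Therefore
A^* =
[[1, -3, -3],
 [0, 0, 2]].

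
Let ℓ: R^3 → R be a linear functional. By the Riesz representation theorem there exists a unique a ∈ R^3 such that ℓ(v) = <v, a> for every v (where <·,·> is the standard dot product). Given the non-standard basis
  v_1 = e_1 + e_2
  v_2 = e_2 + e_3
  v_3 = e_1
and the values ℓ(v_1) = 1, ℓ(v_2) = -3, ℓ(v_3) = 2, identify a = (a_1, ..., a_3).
a = (2, -1, -2)

Write a = (a_1, ..., a_3) in the standard basis. For each basis vector v_i, ℓ(v_i) = <v_i, a> is a linear equation in the a_j's. Collect the n equations into a matrix system V a = ℓ, where row i of V is v_i (expressed in the standard basis). Since V is invertible (lower-triangular with 1s on the diagonal, up to permutation), solve by back-substitution:
  V =
[[1, 1, 0],
 [0, 1, 1],
 [1, 0, 0]]
  V a = (1, -3, 2)
Solving gives a = (2, -1, -2).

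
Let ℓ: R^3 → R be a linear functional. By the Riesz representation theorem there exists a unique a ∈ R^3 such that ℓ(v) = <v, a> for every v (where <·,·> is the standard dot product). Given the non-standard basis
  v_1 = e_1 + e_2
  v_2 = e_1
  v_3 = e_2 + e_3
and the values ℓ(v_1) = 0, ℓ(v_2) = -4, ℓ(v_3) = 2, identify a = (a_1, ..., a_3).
a = (-4, 4, -2)

Write a = (a_1, ..., a_3) in the standard basis. For each basis vector v_i, ℓ(v_i) = <v_i, a> is a linear equation in the a_j's. Collect the n equations into a matrix system V a = ℓ, where row i of V is v_i (expressed in the standard basis). Since V is invertible (lower-triangular with 1s on the diagonal, up to permutation), solve by back-substitution:
  V =
[[1, 1, 0],
 [1, 0, 0],
 [0, 1, 1]]
  V a = (0, -4, 2)
Solving gives a = (-4, 4, -2).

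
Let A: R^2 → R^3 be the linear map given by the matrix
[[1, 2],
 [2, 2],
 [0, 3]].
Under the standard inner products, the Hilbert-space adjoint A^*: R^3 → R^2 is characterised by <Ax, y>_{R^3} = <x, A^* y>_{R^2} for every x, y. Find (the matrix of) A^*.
A^* = A^T =
[[1, 2, 0],
 [2, 2, 3]]

For real matrices with standard dot products, the defining identity <Ax, y> = <x, A^* y> gives (Ax)^T y = x^T (A^*) y, i.e. x^T A^T y = x^T (A^*) y. Since this holds for all x, y, we must have A^* = A^T. Therefore
A^* =
[[1, 2, 0],
 [2, 2, 3]].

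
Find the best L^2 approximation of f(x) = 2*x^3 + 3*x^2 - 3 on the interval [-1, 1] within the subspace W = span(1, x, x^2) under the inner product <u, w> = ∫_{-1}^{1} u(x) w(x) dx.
g(x) = 3*x^2 + 6*x/5 - 3

The best approximation g ∈ W is the orthogonal projection of f onto W. Writing g = a_0 + a_1 x + a_2 x^2, the coefficients solve the normal equations G · a = b where
  G_{ij} = <φ_i, φ_j> and b_i = <f, φ_i>, with φ_0 = 1, φ_1 = x, φ_2 = x^2.
G =
  [2, 0, 2/3]
  [0, 2/3, 0]
  [2/3, 0, 2/5],
b = (-4, 4/5, -4/5).
Solving gives a_0 = -3, a_1 = 6/5, a_2 = 3, so
  g(x) = 3*x^2 + 6*x/5 - 3.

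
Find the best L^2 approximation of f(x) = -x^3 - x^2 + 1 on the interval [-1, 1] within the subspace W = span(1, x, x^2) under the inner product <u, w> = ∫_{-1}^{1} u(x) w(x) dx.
g(x) = -x^2 - 3*x/5 + 1

The best approximation g ∈ W is the orthogonal projection of f onto W. Writing g = a_0 + a_1 x + a_2 x^2, the coefficients solve the normal equations G · a = b where
  G_{ij} = <φ_i, φ_j> and b_i = <f, φ_i>, with φ_0 = 1, φ_1 = x, φ_2 = x^2.
G =
  [2, 0, 2/3]
  [0, 2/3, 0]
  [2/3, 0, 2/5],
b = (4/3, -2/5, 4/15).
Solving gives a_0 = 1, a_1 = -3/5, a_2 = -1, so
  g(x) = -x^2 - 3*x/5 + 1.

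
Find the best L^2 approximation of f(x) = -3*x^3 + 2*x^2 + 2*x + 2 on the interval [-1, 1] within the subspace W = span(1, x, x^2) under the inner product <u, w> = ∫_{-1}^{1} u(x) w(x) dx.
g(x) = 2*x^2 + x/5 + 2

The best approximation g ∈ W is the orthogonal projection of f onto W. Writing g = a_0 + a_1 x + a_2 x^2, the coefficients solve the normal equations G · a = b where
  G_{ij} = <φ_i, φ_j> and b_i = <f, φ_i>, with φ_0 = 1, φ_1 = x, φ_2 = x^2.
G =
  [2, 0, 2/3]
  [0, 2/3, 0]
  [2/3, 0, 2/5],
b = (16/3, 2/15, 32/15).
Solving gives a_0 = 2, a_1 = 1/5, a_2 = 2, so
  g(x) = 2*x^2 + x/5 + 2.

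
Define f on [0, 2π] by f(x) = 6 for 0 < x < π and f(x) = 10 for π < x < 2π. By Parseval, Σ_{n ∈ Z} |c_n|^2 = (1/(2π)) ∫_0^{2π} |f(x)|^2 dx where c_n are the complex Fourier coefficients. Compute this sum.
Σ |c_n|^2 = 68

Parseval equates the L^2 energy of f (normalised by 1/(2π)) with the ℓ^2 sum of its Fourier coefficients: (1/(2π)) ∫_0^{2π} |f|^2 = Σ |c_n|^2.
Compute the left side: (1/(2π)) [∫_0^π 6^2 dx + ∫_π^{2π} 10^2 dx] = (1/(2π)) · (36π + 100π) = (36 + 100)/2 = 68.
So Σ_{n ∈ Z} |c_n|^2 = 68.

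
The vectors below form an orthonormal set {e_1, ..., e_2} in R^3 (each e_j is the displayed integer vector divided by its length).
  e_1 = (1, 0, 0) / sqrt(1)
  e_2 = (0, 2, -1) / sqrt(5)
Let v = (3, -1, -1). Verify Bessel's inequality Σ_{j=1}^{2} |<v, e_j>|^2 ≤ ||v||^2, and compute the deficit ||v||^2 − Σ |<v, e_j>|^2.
Σ |<v, e_j>|^2 = 46/5; ||v||^2 = 11; deficit = 9/5

Write each e_j = u_j / sqrt(<u_j, u_j>) where u_j is the displayed integer vector. Then <v, e_j> = <v, u_j> / sqrt(<u_j, u_j>), so |<v, e_j>|^2 = <v, u_j>^2 / <u_j, u_j>.
Coefficients: <v, e_1> = 3/sqrt(1), <v, e_2> = -1/sqrt(5).
Square and sum: Σ |<v, e_j>|^2 = 46/5.
Compute ||v||^2 = v·v = 11.
Deficit = 11 − 46/5 = 9/5 ≥ 0, confirming Bessel's inequality. (The deficit equals ||v − Σ <v,e_j> e_j||^2, the squared distance from v to span{e_j}.)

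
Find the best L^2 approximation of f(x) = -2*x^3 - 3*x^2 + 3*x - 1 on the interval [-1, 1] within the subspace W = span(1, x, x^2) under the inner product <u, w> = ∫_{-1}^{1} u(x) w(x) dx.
g(x) = -3*x^2 + 9*x/5 - 1

The best approximation g ∈ W is the orthogonal projection of f onto W. Writing g = a_0 + a_1 x + a_2 x^2, the coefficients solve the normal equations G · a = b where
  G_{ij} = <φ_i, φ_j> and b_i = <f, φ_i>, with φ_0 = 1, φ_1 = x, φ_2 = x^2.
G =
  [2, 0, 2/3]
  [0, 2/3, 0]
  [2/3, 0, 2/5],
b = (-4, 6/5, -28/15).
Solving gives a_0 = -1, a_1 = 9/5, a_2 = -3, so
  g(x) = -3*x^2 + 9*x/5 - 1.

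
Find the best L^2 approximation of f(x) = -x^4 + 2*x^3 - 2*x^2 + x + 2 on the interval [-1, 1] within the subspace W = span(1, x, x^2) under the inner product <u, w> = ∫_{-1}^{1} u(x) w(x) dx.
g(x) = -20*x^2/7 + 11*x/5 + 73/35

The best approximation g ∈ W is the orthogonal projection of f onto W. Writing g = a_0 + a_1 x + a_2 x^2, the coefficients solve the normal equations G · a = b where
  G_{ij} = <φ_i, φ_j> and b_i = <f, φ_i>, with φ_0 = 1, φ_1 = x, φ_2 = x^2.
G =
  [2, 0, 2/3]
  [0, 2/3, 0]
  [2/3, 0, 2/5],
b = (34/15, 22/15, 26/105).
Solving gives a_0 = 73/35, a_1 = 11/5, a_2 = -20/7, so
  g(x) = -20*x^2/7 + 11*x/5 + 73/35.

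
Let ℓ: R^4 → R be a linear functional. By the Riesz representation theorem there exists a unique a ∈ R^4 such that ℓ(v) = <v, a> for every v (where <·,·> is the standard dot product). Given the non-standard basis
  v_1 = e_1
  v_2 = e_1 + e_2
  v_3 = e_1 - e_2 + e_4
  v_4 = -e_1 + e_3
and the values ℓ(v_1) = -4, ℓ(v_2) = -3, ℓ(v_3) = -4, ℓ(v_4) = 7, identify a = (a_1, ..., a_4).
a = (-4, 1, 3, 1)

Write a = (a_1, ..., a_4) in the standard basis. For each basis vector v_i, ℓ(v_i) = <v_i, a> is a linear equation in the a_j's. Collect the n equations into a matrix system V a = ℓ, where row i of V is v_i (expressed in the standard basis). Since V is invertible (lower-triangular with 1s on the diagonal, up to permutation), solve by back-substitution:
  V =
[[1, 0, 0, 0],
 [1, 1, 0, 0],
 [1, -1, 0, 1],
 [-1, 0, 1, 0]]
  V a = (-4, -3, -4, 7)
Solving gives a = (-4, 1, 3, 1).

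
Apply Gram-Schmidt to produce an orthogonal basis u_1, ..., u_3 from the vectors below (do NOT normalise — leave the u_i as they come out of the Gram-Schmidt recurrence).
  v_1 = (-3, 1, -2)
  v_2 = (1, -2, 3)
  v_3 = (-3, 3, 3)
Orthogonal basis:
  u_1 = (-3, 1, -2)
  u_2 = (-19/14, -17/14, 10/7)
  u_3 = (-13/25, 91/25, 13/5)

Apply the Gram-Schmidt recurrence
  u_1 = v_1
  u_i = v_i − Σ_{j<i} ((v_i · u_j) / (u_j · u_j)) · u_j.

Step by step this gives:
  u_1 = (-3, 1, -2)
  u_2 = (-19/14, -17/14, 10/7)
  u_3 = (-13/25, 91/25, 13/5)

Orthogonality check:
  u_2 · u_1 = 0 (should be 0)
  u_3 · u_1 = 0 (should be 0)
  u_3 · u_2 = 0 (should be 0)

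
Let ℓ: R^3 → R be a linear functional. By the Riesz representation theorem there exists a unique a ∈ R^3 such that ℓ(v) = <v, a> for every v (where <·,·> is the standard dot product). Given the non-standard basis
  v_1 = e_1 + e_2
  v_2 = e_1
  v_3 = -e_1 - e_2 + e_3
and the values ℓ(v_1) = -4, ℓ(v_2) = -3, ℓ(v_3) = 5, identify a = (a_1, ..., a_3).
a = (-3, -1, 1)

Write a = (a_1, ..., a_3) in the standard basis. For each basis vector v_i, ℓ(v_i) = <v_i, a> is a linear equation in the a_j's. Collect the n equations into a matrix system V a = ℓ, where row i of V is v_i (expressed in the standard basis). Since V is invertible (lower-triangular with 1s on the diagonal, up to permutation), solve by back-substitution:
  V =
[[1, 1, 0],
 [1, 0, 0],
 [-1, -1, 1]]
  V a = (-4, -3, 5)
Solving gives a = (-3, -1, 1).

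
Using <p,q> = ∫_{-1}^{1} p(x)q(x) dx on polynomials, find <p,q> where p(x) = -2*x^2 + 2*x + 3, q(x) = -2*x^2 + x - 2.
<p,q> = -52/5

Expand the product: p(x)·q(x) = 4*x^4 - 6*x^3 - x - 6.
∫_{-1}^{1} of each monomial x^k gives [2/(k+1) if k even, 0 if k odd]. Integrating term-by-term (or equivalently evaluating the antiderivative F(x) = 4*x^5/5 - 3*x^4/2 - x^2/2 - 6*x at the endpoints):
  F(1) − F(−1) = -36/5 − (16/5) = -52/5.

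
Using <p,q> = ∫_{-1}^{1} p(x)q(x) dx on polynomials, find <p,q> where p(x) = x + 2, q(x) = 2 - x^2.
<p,q> = 20/3

Expand the product: p(x)·q(x) = -x^3 - 2*x^2 + 2*x + 4.
∫_{-1}^{1} of each monomial x^k gives [2/(k+1) if k even, 0 if k odd]. Integrating term-by-term (or equivalently evaluating the antiderivative F(x) = -x^4/4 - 2*x^3/3 + x^2 + 4*x at the endpoints):
  F(1) − F(−1) = 49/12 − (-31/12) = 20/3.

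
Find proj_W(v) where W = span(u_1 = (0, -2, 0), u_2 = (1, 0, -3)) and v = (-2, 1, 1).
proj_W(v) = (-1/2, 1, 3/2)

Set up U = [u_1 | ... | u_2] ∈ R^(3×2). The projector onto W = col(U) is P = U (U^T U)^(-1) U^T.
Compute U^T U =
  [4, 0]
  [0, 10],
and U^T v = (-2, -5).
Solve U^T U · c = U^T v for the coefficients: c = (-1/2, -1/2). The projection is proj_W(v) = U c.
Check: (v - proj_W(v)) · u_1 = 0  (should be 0).
Check: (v - proj_W(v)) · u_2 = 0  (should be 0).
Result: proj_W(v) = (-1/2, 1, 3/2).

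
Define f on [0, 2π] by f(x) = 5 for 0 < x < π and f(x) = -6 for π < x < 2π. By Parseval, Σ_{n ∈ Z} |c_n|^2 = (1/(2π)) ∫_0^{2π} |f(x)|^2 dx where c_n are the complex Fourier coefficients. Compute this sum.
Σ |c_n|^2 = 61/2

Parseval equates the L^2 energy of f (normalised by 1/(2π)) with the ℓ^2 sum of its Fourier coefficients: (1/(2π)) ∫_0^{2π} |f|^2 = Σ |c_n|^2.
Compute the left side: (1/(2π)) [∫_0^π 5^2 dx + ∫_π^{2π} (-6)^2 dx] = (1/(2π)) · (25π + 36π) = (25 + 36)/2 = 61/2.
So Σ_{n ∈ Z} |c_n|^2 = 61/2.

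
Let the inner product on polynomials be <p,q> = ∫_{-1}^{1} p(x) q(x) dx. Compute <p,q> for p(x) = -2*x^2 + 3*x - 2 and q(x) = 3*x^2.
<p,q> = -32/5

Expand the product: p(x)·q(x) = -6*x^4 + 9*x^3 - 6*x^2.
∫_{-1}^{1} of each monomial x^k gives [2/(k+1) if k even, 0 if k odd]. Integrating term-by-term (or equivalently evaluating the antiderivative F(x) = -6*x^5/5 + 9*x^4/4 - 2*x^3 at the endpoints):
  F(1) − F(−1) = -19/20 − (109/20) = -32/5.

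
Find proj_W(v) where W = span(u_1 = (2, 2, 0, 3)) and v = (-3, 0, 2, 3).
proj_W(v) = (6/17, 6/17, 0, 9/17)

Set up U = [u_1 | ... | u_1] ∈ R^(4×1). The projector onto W = col(U) is P = U (U^T U)^(-1) U^T.
Compute U^T U =
  [17],
and U^T v = (3).
Solve U^T U · c = U^T v for the coefficients: c = (3/17). The projection is proj_W(v) = U c.
Check: (v - proj_W(v)) · u_1 = 0  (should be 0).
Result: proj_W(v) = (6/17, 6/17, 0, 9/17).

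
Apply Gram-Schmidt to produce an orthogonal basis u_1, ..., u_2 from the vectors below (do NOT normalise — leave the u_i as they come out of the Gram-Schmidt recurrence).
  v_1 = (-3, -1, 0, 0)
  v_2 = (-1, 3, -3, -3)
Orthogonal basis:
  u_1 = (-3, -1, 0, 0)
  u_2 = (-1, 3, -3, -3)

Apply the Gram-Schmidt recurrence
  u_1 = v_1
  u_i = v_i − Σ_{j<i} ((v_i · u_j) / (u_j · u_j)) · u_j.

Step by step this gives:
  u_1 = (-3, -1, 0, 0)
  u_2 = (-1, 3, -3, -3)

Orthogonality check:
  u_2 · u_1 = 0 (should be 0)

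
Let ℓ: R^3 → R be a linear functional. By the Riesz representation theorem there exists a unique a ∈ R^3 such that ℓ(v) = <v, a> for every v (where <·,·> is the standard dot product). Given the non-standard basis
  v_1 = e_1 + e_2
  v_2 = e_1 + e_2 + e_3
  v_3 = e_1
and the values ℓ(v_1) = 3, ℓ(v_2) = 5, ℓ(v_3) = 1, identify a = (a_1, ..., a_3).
a = (1, 2, 2)

Write a = (a_1, ..., a_3) in the standard basis. For each basis vector v_i, ℓ(v_i) = <v_i, a> is a linear equation in the a_j's. Collect the n equations into a matrix system V a = ℓ, where row i of V is v_i (expressed in the standard basis). Since V is invertible (lower-triangular with 1s on the diagonal, up to permutation), solve by back-substitution:
  V =
[[1, 1, 0],
 [1, 1, 1],
 [1, 0, 0]]
  V a = (3, 5, 1)
Solving gives a = (1, 2, 2).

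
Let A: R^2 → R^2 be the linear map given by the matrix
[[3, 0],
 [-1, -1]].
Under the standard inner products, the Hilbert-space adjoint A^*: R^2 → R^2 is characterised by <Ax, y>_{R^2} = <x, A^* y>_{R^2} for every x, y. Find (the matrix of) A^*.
A^* = A^T =
[[3, -1],
 [0, -1]]

For real matrices with standard dot products, the defining identity <Ax, y> = <x, A^* y> gives (Ax)^T y = x^T (A^*) y, i.e. x^T A^T y = x^T (A^*) y. Since this holds for all x, y, we must have A^* = A^T. Therefore
A^* =
[[3, -1],
 [0, -1]].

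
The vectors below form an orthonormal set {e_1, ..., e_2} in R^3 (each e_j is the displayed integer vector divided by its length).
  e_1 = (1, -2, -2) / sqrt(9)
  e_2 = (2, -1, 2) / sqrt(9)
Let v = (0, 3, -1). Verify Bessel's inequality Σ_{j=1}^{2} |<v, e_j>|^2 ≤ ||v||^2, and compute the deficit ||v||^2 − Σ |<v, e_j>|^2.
Σ |<v, e_j>|^2 = 41/9; ||v||^2 = 10; deficit = 49/9

Write each e_j = u_j / sqrt(<u_j, u_j>) where u_j is the displayed integer vector. Then <v, e_j> = <v, u_j> / sqrt(<u_j, u_j>), so |<v, e_j>|^2 = <v, u_j>^2 / <u_j, u_j>.
Coefficients: <v, e_1> = -4/sqrt(9), <v, e_2> = -5/sqrt(9).
Square and sum: Σ |<v, e_j>|^2 = 41/9.
Compute ||v||^2 = v·v = 10.
Deficit = 10 − 41/9 = 49/9 ≥ 0, confirming Bessel's inequality. (The deficit equals ||v − Σ <v,e_j> e_j||^2, the squared distance from v to span{e_j}.)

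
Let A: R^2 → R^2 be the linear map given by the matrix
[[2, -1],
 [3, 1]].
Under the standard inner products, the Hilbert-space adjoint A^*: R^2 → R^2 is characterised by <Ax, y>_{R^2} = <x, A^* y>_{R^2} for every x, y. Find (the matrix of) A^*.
A^* = A^T =
[[2, 3],
 [-1, 1]]

For real matrices with standard dot products, the defining identity <Ax, y> = <x, A^* y> gives (Ax)^T y = x^T (A^*) y, i.e. x^T A^T y = x^T (A^*) y. Since this holds for all x, y, we must have A^* = A^T. Therefore
A^* =
[[2, 3],
 [-1, 1]].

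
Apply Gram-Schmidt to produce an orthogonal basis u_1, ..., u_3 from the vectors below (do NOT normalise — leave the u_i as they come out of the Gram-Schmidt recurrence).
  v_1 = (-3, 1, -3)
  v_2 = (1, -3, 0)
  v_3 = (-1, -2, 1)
Orthogonal basis:
  u_1 = (-3, 1, -3)
  u_2 = (1/19, -51/19, -18/19)
  u_3 = (-207/154, -69/154, 92/77)

Apply the Gram-Schmidt recurrence
  u_1 = v_1
  u_i = v_i − Σ_{j<i} ((v_i · u_j) / (u_j · u_j)) · u_j.

Step by step this gives:
  u_1 = (-3, 1, -3)
  u_2 = (1/19, -51/19, -18/19)
  u_3 = (-207/154, -69/154, 92/77)

Orthogonality check:
  u_2 · u_1 = 0 (should be 0)
  u_3 · u_1 = 0 (should be 0)
  u_3 · u_2 = 0 (should be 0)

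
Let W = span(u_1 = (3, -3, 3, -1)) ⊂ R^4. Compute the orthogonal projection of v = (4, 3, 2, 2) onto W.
proj_W(v) = (3/4, -3/4, 3/4, -1/4)

Set up U = [u_1 | ... | u_1] ∈ R^(4×1). The projector onto W = col(U) is P = U (U^T U)^(-1) U^T.
Compute U^T U =
  [28],
and U^T v = (7).
Solve U^T U · c = U^T v for the coefficients: c = (1/4). The projection is proj_W(v) = U c.
Check: (v - proj_W(v)) · u_1 = 0  (should be 0).
Result: proj_W(v) = (3/4, -3/4, 3/4, -1/4).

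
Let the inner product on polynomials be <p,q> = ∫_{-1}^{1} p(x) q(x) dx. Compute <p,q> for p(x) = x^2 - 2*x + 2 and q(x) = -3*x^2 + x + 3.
<p,q> = 112/15

Expand the product: p(x)·q(x) = -3*x^4 + 7*x^3 - 5*x^2 - 4*x + 6.
∫_{-1}^{1} of each monomial x^k gives [2/(k+1) if k even, 0 if k odd]. Integrating term-by-term (or equivalently evaluating the antiderivative F(x) = -3*x^5/5 + 7*x^4/4 - 5*x^3/3 - 2*x^2 + 6*x at the endpoints):
  F(1) − F(−1) = 209/60 − (-239/60) = 112/15.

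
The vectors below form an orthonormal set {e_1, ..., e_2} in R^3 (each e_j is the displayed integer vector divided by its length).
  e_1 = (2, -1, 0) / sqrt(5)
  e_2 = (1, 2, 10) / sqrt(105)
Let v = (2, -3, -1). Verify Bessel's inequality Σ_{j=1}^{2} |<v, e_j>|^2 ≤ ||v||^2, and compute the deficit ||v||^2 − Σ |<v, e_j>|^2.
Σ |<v, e_j>|^2 = 35/3; ||v||^2 = 14; deficit = 7/3

Write each e_j = u_j / sqrt(<u_j, u_j>) where u_j is the displayed integer vector. Then <v, e_j> = <v, u_j> / sqrt(<u_j, u_j>), so |<v, e_j>|^2 = <v, u_j>^2 / <u_j, u_j>.
Coefficients: <v, e_1> = 7/sqrt(5), <v, e_2> = -14/sqrt(105).
Square and sum: Σ |<v, e_j>|^2 = 35/3.
Compute ||v||^2 = v·v = 14.
Deficit = 14 − 35/3 = 7/3 ≥ 0, confirming Bessel's inequality. (The deficit equals ||v − Σ <v,e_j> e_j||^2, the squared distance from v to span{e_j}.)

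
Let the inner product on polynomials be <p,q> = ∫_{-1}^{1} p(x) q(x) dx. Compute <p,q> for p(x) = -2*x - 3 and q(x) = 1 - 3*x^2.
<p,q> = 0

Expand the product: p(x)·q(x) = 6*x^3 + 9*x^2 - 2*x - 3.
∫_{-1}^{1} of each monomial x^k gives [2/(k+1) if k even, 0 if k odd]. Integrating term-by-term (or equivalently evaluating the antiderivative F(x) = 3*x^4/2 + 3*x^3 - x^2 - 3*x at the endpoints):
  F(1) − F(−1) = 1/2 − (1/2) = 0.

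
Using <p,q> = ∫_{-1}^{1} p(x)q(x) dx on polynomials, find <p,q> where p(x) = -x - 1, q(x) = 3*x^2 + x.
<p,q> = -8/3

Expand the product: p(x)·q(x) = -3*x^3 - 4*x^2 - x.
∫_{-1}^{1} of each monomial x^k gives [2/(k+1) if k even, 0 if k odd]. Integrating term-by-term (or equivalently evaluating the antiderivative F(x) = -3*x^4/4 - 4*x^3/3 - x^2/2 at the endpoints):
  F(1) − F(−1) = -31/12 − (1/12) = -8/3.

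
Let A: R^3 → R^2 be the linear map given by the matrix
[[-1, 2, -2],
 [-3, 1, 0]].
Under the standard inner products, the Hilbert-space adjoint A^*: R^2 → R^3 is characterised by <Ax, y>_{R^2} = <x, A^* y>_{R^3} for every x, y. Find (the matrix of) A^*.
A^* = A^T =
[[-1, -3],
 [2, 1],
 [-2, 0]]

For real matrices with standard dot products, the defining identity <Ax, y> = <x, A^* y> gives (Ax)^T y = x^T (A^*) y, i.e. x^T A^T y = x^T (A^*) y. Since this holds for all x, y, we must have A^* = A^T. Therefore
A^* =
[[-1, -3],
 [2, 1],
 [-2, 0]].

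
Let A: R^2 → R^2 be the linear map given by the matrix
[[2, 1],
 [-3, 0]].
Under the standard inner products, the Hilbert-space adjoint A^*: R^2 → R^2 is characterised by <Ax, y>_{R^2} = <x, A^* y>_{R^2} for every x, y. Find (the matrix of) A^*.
A^* = A^T =
[[2, -3],
 [1, 0]]

For real matrices with standard dot products, the defining identity <Ax, y> = <x, A^* y> gives (Ax)^T y = x^T (A^*) y, i.e. x^T A^T y = x^T (A^*) y. Since this holds for all x, y, we must have A^* = A^T. Therefore
A^* =
[[2, -3],
 [1, 0]].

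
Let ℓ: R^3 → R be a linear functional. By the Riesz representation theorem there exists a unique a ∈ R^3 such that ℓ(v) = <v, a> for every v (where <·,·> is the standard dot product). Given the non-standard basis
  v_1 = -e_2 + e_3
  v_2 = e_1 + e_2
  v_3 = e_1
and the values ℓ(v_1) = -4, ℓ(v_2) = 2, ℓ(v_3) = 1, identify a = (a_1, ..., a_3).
a = (1, 1, -3)

Write a = (a_1, ..., a_3) in the standard basis. For each basis vector v_i, ℓ(v_i) = <v_i, a> is a linear equation in the a_j's. Collect the n equations into a matrix system V a = ℓ, where row i of V is v_i (expressed in the standard basis). Since V is invertible (lower-triangular with 1s on the diagonal, up to permutation), solve by back-substitution:
  V =
[[0, -1, 1],
 [1, 1, 0],
 [1, 0, 0]]
  V a = (-4, 2, 1)
Solving gives a = (1, 1, -3).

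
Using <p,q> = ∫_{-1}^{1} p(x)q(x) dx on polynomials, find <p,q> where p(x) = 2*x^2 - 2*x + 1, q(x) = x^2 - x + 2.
<p,q> = 142/15

Expand the product: p(x)·q(x) = 2*x^4 - 4*x^3 + 7*x^2 - 5*x + 2.
∫_{-1}^{1} of each monomial x^k gives [2/(k+1) if k even, 0 if k odd]. Integrating term-by-term (or equivalently evaluating the antiderivative F(x) = 2*x^5/5 - x^4 + 7*x^3/3 - 5*x^2/2 + 2*x at the endpoints):
  F(1) − F(−1) = 37/30 − (-247/30) = 142/15.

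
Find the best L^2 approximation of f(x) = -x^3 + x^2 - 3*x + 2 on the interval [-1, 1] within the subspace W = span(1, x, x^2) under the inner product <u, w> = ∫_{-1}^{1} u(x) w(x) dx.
g(x) = x^2 - 18*x/5 + 2

The best approximation g ∈ W is the orthogonal projection of f onto W. Writing g = a_0 + a_1 x + a_2 x^2, the coefficients solve the normal equations G · a = b where
  G_{ij} = <φ_i, φ_j> and b_i = <f, φ_i>, with φ_0 = 1, φ_1 = x, φ_2 = x^2.
G =
  [2, 0, 2/3]
  [0, 2/3, 0]
  [2/3, 0, 2/5],
b = (14/3, -12/5, 26/15).
Solving gives a_0 = 2, a_1 = -18/5, a_2 = 1, so
  g(x) = x^2 - 18*x/5 + 2.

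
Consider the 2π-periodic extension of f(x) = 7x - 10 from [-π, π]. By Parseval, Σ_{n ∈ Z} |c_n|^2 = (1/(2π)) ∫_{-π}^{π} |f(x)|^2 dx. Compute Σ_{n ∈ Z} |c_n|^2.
Σ |c_n|^2 = 49π^2/3 + 100

Expand and integrate term by term over [-π, π]:
  ∫ (7x)^2 dx = 49·(2π^3/3); ∫ 2·7·(-10)·x dx = 0 (odd integrand); ∫ (-10)^2 dx = 100·2π.
So (1/(2π)) ∫_{-π}^{π} (7x - 10)^2 dx = 49π^2/3 + 100 = 49π^2/3 + 100.
Parseval ⇒ Σ |c_n|^2 = 49π^2/3 + 100.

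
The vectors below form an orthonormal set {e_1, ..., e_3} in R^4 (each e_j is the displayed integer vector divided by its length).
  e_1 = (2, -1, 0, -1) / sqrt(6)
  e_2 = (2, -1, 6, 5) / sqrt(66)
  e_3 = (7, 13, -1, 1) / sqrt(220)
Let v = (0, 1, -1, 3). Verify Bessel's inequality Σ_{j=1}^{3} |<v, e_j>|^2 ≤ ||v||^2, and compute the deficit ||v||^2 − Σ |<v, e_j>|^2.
Σ |<v, e_j>|^2 = 99/20; ||v||^2 = 11; deficit = 121/20

Write each e_j = u_j / sqrt(<u_j, u_j>) where u_j is the displayed integer vector. Then <v, e_j> = <v, u_j> / sqrt(<u_j, u_j>), so |<v, e_j>|^2 = <v, u_j>^2 / <u_j, u_j>.
Coefficients: <v, e_1> = -4/sqrt(6), <v, e_2> = 8/sqrt(66), <v, e_3> = 17/sqrt(220).
Square and sum: Σ |<v, e_j>|^2 = 99/20.
Compute ||v||^2 = v·v = 11.
Deficit = 11 − 99/20 = 121/20 ≥ 0, confirming Bessel's inequality. (The deficit equals ||v − Σ <v,e_j> e_j||^2, the squared distance from v to span{e_j}.)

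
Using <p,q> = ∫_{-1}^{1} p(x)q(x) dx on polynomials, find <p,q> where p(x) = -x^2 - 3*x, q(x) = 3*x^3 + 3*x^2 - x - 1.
<p,q> = -32/15

Expand the product: p(x)·q(x) = -3*x^5 - 12*x^4 - 8*x^3 + 4*x^2 + 3*x.
∫_{-1}^{1} of each monomial x^k gives [2/(k+1) if k even, 0 if k odd]. Integrating term-by-term (or equivalently evaluating the antiderivative F(x) = -x^6/2 - 12*x^5/5 - 2*x^4 + 4*x^3/3 + 3*x^2/2 at the endpoints):
  F(1) − F(−1) = -31/15 − (1/15) = -32/15.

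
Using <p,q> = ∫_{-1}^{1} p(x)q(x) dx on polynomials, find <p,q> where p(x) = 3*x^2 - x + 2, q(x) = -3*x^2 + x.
<p,q> = -124/15

Expand the product: p(x)·q(x) = -9*x^4 + 6*x^3 - 7*x^2 + 2*x.
∫_{-1}^{1} of each monomial x^k gives [2/(k+1) if k even, 0 if k odd]. Integrating term-by-term (or equivalently evaluating the antiderivative F(x) = -9*x^5/5 + 3*x^4/2 - 7*x^3/3 + x^2 at the endpoints):
  F(1) − F(−1) = -49/30 − (199/30) = -124/15.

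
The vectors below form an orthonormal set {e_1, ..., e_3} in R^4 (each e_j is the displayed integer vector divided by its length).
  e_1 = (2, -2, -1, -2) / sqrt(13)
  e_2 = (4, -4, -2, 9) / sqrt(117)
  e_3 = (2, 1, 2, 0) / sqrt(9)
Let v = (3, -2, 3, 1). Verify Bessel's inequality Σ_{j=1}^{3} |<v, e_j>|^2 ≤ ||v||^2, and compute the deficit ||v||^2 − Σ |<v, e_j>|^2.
Σ |<v, e_j>|^2 = 158/9; ||v||^2 = 23; deficit = 49/9

Write each e_j = u_j / sqrt(<u_j, u_j>) where u_j is the displayed integer vector. Then <v, e_j> = <v, u_j> / sqrt(<u_j, u_j>), so |<v, e_j>|^2 = <v, u_j>^2 / <u_j, u_j>.
Coefficients: <v, e_1> = 5/sqrt(13), <v, e_2> = 23/sqrt(117), <v, e_3> = 10/sqrt(9).
Square and sum: Σ |<v, e_j>|^2 = 158/9.
Compute ||v||^2 = v·v = 23.
Deficit = 23 − 158/9 = 49/9 ≥ 0, confirming Bessel's inequality. (The deficit equals ||v − Σ <v,e_j> e_j||^2, the squared distance from v to span{e_j}.)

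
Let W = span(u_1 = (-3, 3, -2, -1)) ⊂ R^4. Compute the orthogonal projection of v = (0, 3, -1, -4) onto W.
proj_W(v) = (-45/23, 45/23, -30/23, -15/23)

Set up U = [u_1 | ... | u_1] ∈ R^(4×1). The projector onto W = col(U) is P = U (U^T U)^(-1) U^T.
Compute U^T U =
  [23],
and U^T v = (15).
Solve U^T U · c = U^T v for the coefficients: c = (15/23). The projection is proj_W(v) = U c.
Check: (v - proj_W(v)) · u_1 = 0  (should be 0).
Result: proj_W(v) = (-45/23, 45/23, -30/23, -15/23).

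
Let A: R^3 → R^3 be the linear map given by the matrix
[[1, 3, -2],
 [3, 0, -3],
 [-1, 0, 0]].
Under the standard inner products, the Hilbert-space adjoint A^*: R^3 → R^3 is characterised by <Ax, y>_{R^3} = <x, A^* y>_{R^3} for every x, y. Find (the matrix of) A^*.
A^* = A^T =
[[1, 3, -1],
 [3, 0, 0],
 [-2, -3, 0]]

For real matrices with standard dot products, the defining identity <Ax, y> = <x, A^* y> gives (Ax)^T y = x^T (A^*) y, i.e. x^T A^T y = x^T (A^*) y. Since this holds for all x, y, we must have A^* = A^T. Therefore
A^* =
[[1, 3, -1],
 [3, 0, 0],
 [-2, -3, 0]].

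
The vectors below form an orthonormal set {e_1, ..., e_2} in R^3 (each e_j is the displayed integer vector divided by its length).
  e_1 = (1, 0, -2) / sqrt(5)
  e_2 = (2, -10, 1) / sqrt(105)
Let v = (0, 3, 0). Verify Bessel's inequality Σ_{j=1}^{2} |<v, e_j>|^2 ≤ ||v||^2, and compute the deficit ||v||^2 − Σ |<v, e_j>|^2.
Σ |<v, e_j>|^2 = 60/7; ||v||^2 = 9; deficit = 3/7

Write each e_j = u_j / sqrt(<u_j, u_j>) where u_j is the displayed integer vector. Then <v, e_j> = <v, u_j> / sqrt(<u_j, u_j>), so |<v, e_j>|^2 = <v, u_j>^2 / <u_j, u_j>.
Coefficients: <v, e_1> = 0/sqrt(5), <v, e_2> = -30/sqrt(105).
Square and sum: Σ |<v, e_j>|^2 = 60/7.
Compute ||v||^2 = v·v = 9.
Deficit = 9 − 60/7 = 3/7 ≥ 0, confirming Bessel's inequality. (The deficit equals ||v − Σ <v,e_j> e_j||^2, the squared distance from v to span{e_j}.)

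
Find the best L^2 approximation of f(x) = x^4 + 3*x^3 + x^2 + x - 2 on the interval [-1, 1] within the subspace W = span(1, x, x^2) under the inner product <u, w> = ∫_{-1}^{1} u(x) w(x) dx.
g(x) = 13*x^2/7 + 14*x/5 - 73/35

The best approximation g ∈ W is the orthogonal projection of f onto W. Writing g = a_0 + a_1 x + a_2 x^2, the coefficients solve the normal equations G · a = b where
  G_{ij} = <φ_i, φ_j> and b_i = <f, φ_i>, with φ_0 = 1, φ_1 = x, φ_2 = x^2.
G =
  [2, 0, 2/3]
  [0, 2/3, 0]
  [2/3, 0, 2/5],
b = (-44/15, 28/15, -68/105).
Solving gives a_0 = -73/35, a_1 = 14/5, a_2 = 13/7, so
  g(x) = 13*x^2/7 + 14*x/5 - 73/35.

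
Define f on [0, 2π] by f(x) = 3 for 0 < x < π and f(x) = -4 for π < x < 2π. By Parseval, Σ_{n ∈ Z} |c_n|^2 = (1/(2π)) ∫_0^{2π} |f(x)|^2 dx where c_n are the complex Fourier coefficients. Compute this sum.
Σ |c_n|^2 = 25/2

Parseval equates the L^2 energy of f (normalised by 1/(2π)) with the ℓ^2 sum of its Fourier coefficients: (1/(2π)) ∫_0^{2π} |f|^2 = Σ |c_n|^2.
Compute the left side: (1/(2π)) [∫_0^π 3^2 dx + ∫_π^{2π} (-4)^2 dx] = (1/(2π)) · (9π + 16π) = (9 + 16)/2 = 25/2.
So Σ_{n ∈ Z} |c_n|^2 = 25/2.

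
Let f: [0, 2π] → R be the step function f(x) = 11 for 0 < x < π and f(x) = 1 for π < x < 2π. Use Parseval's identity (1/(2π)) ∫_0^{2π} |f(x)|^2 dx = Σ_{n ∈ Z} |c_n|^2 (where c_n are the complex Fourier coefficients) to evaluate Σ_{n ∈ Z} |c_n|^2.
Σ |c_n|^2 = 61

Parseval equates the L^2 energy of f (normalised by 1/(2π)) with the ℓ^2 sum of its Fourier coefficients: (1/(2π)) ∫_0^{2π} |f|^2 = Σ |c_n|^2.
Compute the left side: (1/(2π)) [∫_0^π 11^2 dx + ∫_π^{2π} 1^2 dx] = (1/(2π)) · (121π + 1π) = (121 + 1)/2 = 61.
So Σ_{n ∈ Z} |c_n|^2 = 61.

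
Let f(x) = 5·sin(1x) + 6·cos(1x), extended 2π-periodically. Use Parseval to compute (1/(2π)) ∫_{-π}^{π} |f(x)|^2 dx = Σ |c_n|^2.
Σ |c_n|^2 = 61/2

Expand |f|^2 and use orthogonality of {sin(nx), cos(mx)} on [-π, π]:
  ∫_{-π}^{π} sin(nx)^2 dx = π, ∫ cos(mx)^2 dx = π, and cross terms integrate to 0.
So ∫_{-π}^{π} f(x)^2 dx = 5^2 · π + 6^2 · π = (25 + 36)π.
Divide by 2π: (25 + 36)/2 = 61/2.
By Parseval, this equals Σ |c_n|^2.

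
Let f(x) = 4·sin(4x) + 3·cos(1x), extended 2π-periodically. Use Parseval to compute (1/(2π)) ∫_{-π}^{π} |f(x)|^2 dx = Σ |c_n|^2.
Σ |c_n|^2 = 25/2

Expand |f|^2 and use orthogonality of {sin(nx), cos(mx)} on [-π, π]:
  ∫_{-π}^{π} sin(nx)^2 dx = π, ∫ cos(mx)^2 dx = π, and cross terms integrate to 0.
So ∫_{-π}^{π} f(x)^2 dx = 4^2 · π + 3^2 · π = (16 + 9)π.
Divide by 2π: (16 + 9)/2 = 25/2.
By Parseval, this equals Σ |c_n|^2.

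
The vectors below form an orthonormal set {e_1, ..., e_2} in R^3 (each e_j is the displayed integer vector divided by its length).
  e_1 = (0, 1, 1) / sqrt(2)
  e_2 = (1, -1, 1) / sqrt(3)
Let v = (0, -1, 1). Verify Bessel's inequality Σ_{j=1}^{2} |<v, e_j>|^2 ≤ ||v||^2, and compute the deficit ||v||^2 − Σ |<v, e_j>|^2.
Σ |<v, e_j>|^2 = 4/3; ||v||^2 = 2; deficit = 2/3

Write each e_j = u_j / sqrt(<u_j, u_j>) where u_j is the displayed integer vector. Then <v, e_j> = <v, u_j> / sqrt(<u_j, u_j>), so |<v, e_j>|^2 = <v, u_j>^2 / <u_j, u_j>.
Coefficients: <v, e_1> = 0/sqrt(2), <v, e_2> = 2/sqrt(3).
Square and sum: Σ |<v, e_j>|^2 = 4/3.
Compute ||v||^2 = v·v = 2.
Deficit = 2 − 4/3 = 2/3 ≥ 0, confirming Bessel's inequality. (The deficit equals ||v − Σ <v,e_j> e_j||^2, the squared distance from v to span{e_j}.)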